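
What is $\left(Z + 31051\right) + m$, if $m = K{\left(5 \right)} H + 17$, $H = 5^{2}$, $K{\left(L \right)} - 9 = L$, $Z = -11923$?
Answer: $19495$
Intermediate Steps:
$K{\left(L \right)} = 9 + L$
$H = 25$
$m = 367$ ($m = \left(9 + 5\right) 25 + 17 = 14 \cdot 25 + 17 = 350 + 17 = 367$)
$\left(Z + 31051\right) + m = \left(-11923 + 31051\right) + 367 = 19128 + 367 = 19495$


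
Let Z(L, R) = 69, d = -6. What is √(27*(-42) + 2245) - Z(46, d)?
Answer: -69 + √1111 ≈ -35.668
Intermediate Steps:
√(27*(-42) + 2245) - Z(46, d) = √(27*(-42) + 2245) - 1*69 = √(-1134 + 2245) - 69 = √1111 - 69 = -69 + √1111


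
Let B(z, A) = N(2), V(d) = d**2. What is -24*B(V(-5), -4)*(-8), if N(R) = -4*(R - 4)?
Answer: 1536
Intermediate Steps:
N(R) = 16 - 4*R (N(R) = -4*(-4 + R) = 16 - 4*R)
B(z, A) = 8 (B(z, A) = 16 - 4*2 = 16 - 8 = 8)
-24*B(V(-5), -4)*(-8) = -24*8*(-8) = -192*(-8) = 1536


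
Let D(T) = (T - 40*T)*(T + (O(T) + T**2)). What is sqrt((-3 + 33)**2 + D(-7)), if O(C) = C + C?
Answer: 4*sqrt(534) ≈ 92.434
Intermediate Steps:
O(C) = 2*C
D(T) = -39*T*(T**2 + 3*T) (D(T) = (T - 40*T)*(T + (2*T + T**2)) = (-39*T)*(T + (T**2 + 2*T)) = (-39*T)*(T**2 + 3*T) = -39*T*(T**2 + 3*T))
sqrt((-3 + 33)**2 + D(-7)) = sqrt((-3 + 33)**2 - 39*(-7)**2*(3 - 7)) = sqrt(30**2 - 39*49*(-4)) = sqrt(900 + 7644) = sqrt(8544) = 4*sqrt(534)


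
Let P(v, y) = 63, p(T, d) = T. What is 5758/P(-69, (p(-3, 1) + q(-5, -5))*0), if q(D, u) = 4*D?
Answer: 5758/63 ≈ 91.397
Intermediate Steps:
5758/P(-69, (p(-3, 1) + q(-5, -5))*0) = 5758/63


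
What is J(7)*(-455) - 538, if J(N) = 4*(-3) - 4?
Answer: 6742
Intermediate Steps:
J(N) = -16 (J(N) = -12 - 4 = -16)
J(7)*(-455) - 538 = -16*(-455) - 538 = 7280 - 538 = 6742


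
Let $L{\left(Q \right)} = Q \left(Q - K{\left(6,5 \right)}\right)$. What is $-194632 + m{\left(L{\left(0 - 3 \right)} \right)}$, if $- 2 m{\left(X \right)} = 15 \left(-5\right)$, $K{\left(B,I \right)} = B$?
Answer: $- \frac{389189}{2} \approx -1.9459 \cdot 10^{5}$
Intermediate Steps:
$L{\left(Q \right)} = Q \left(-6 + Q\right)$ ($L{\left(Q \right)} = Q \left(Q - 6\right) = Q \left(-6 + Q\right)$)
$m{\left(X \right)} = \frac{75}{2}$ ($m{\left(X \right)} = - \frac{15 \left(-5\right)}{2} = \left(- \frac{1}{2}\right) \left(-75\right) = \frac{75}{2}$)
$-194632 + m{\left(L{\left(0 - 3 \right)} \right)} = -194632 + \frac{75}{2} = - \frac{389189}{2}$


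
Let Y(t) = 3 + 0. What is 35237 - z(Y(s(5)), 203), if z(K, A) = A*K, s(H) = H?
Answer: 34628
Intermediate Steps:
Y(t) = 3
35237 - z(Y(s(5)), 203) = 35237 - 203*3 = 35237 - 1*609 = 35237 - 609 = 34628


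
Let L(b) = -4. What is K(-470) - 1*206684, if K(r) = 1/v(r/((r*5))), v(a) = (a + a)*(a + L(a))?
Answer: -7854017/38 ≈ -2.0668e+5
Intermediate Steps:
v(a) = 2*a*(-4 + a) (v(a) = (a + a)*(a - 4) = (2*a)*(-4 + a) = 2*a*(-4 + a))
K(r) = -25/38 (K(r) = 1/(2*(r/((r*5)))*(-4 + r/((r*5)))) = 1/(2*(r/((5*r)))*(-4 + r/((5*r)))) = 1/(2*(r*(1/(5*r)))*(-4 + r*(1/(5*r)))) = 1/(2*(⅕)*(-4 + ⅕)) = 1/(2*(⅕)*(-19/5)) = 1/(-38/25) = -25/38)
K(-470) - 1*206684 = -25/38 - 1*206684 = -25/38 - 206684 = -7854017/38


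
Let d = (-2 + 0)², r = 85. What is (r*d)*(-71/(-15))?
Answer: 4828/3 ≈ 1609.3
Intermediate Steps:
d = 4 (d = (-2)² = 4)
(r*d)*(-71/(-15)) = (85*4)*(-71/(-15)) = 340*(-71*(-1/15)) = 340*(71/15) = 4828/3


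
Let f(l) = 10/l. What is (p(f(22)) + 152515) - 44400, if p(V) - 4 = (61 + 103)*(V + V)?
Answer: 1190949/11 ≈ 1.0827e+5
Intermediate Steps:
p(V) = 4 + 328*V (p(V) = 4 + (61 + 103)*(V + V) = 4 + 164*(2*V) = 4 + 328*V)
(p(f(22)) + 152515) - 44400 = ((4 + 328*(10/22)) + 152515) - 44400 = ((4 + 328*(10*(1/22))) + 152515) - 44400 = ((4 + 328*(5/11)) + 152515) - 44400 = ((4 + 1640/11) + 152515) - 44400 = (1684/11 + 152515) - 44400 = 1679349/11 - 44400 = 1190949/11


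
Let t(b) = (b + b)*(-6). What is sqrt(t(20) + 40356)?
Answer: 2*sqrt(10029) ≈ 200.29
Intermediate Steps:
t(b) = -12*b (t(b) = (2*b)*(-6) = -12*b)
sqrt(t(20) + 40356) = sqrt(-12*20 + 40356) = sqrt(-240 + 40356) = sqrt(40116) = 2*sqrt(10029)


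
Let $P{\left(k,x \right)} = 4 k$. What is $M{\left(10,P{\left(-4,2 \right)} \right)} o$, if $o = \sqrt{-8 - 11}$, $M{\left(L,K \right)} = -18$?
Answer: $- 18 i \sqrt{19} \approx - 78.46 i$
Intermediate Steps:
$o = i \sqrt{19}$ ($o = \sqrt{-19} = i \sqrt{19} \approx 4.3589 i$)
$M{\left(10,P{\left(-4,2 \right)} \right)} o = - 18 i \sqrt{19}$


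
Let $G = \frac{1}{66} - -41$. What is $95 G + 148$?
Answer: $\frac{266933}{66} \approx 4044.4$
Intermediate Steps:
$G = \frac{2707}{66}$ ($G = \frac{1}{66} + 41 = \frac{2707}{66} \approx 41.015$)
$95 G + 148 = 95 \cdot \frac{2707}{66} + 148 = \frac{257165}{66} + 148 = \frac{266933}{66}$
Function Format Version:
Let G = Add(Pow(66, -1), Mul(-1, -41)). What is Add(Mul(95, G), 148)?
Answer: Rational(266933, 66) ≈ 4044.4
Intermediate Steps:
G = Rational(2707, 66) (G = Add(Rational(1, 66), 41) = Rational(2707, 66) ≈ 41.015)
Add(Mul(95, G), 148) = Add(Mul(95, Rational(2707, 66)), 148) = Add(Rational(257165, 66), 148) = Rational(266933, 66)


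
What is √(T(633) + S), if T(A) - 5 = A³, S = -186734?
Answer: 8*√3960147 ≈ 15920.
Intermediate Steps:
T(A) = 5 + A³
√(T(633) + S) = √((5 + 633³) - 186734) = √((5 + 253636137) - 186734) = √(253636142 - 186734) = √253449408 = 8*√3960147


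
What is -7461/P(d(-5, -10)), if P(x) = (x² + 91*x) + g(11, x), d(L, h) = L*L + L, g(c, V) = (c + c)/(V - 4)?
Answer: -59688/17771 ≈ -3.3587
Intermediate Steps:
g(c, V) = 2*c/(-4 + V) (g(c, V) = (2*c)/(-4 + V) = 2*c/(-4 + V))
d(L, h) = L + L² (d(L, h) = L² + L = L + L²)
P(x) = x² + 22/(-4 + x) + 91*x (P(x) = (x² + 91*x) + 2*11/(-4 + x) = (x² + 91*x) + 22/(-4 + x) = x² + 22/(-4 + x) + 91*x)
-7461/P(d(-5, -10)) = -7461*(-4 - 5*(1 - 5))/(22 + (-5*(1 - 5))*(-4 - 5*(1 - 5))*(91 - 5*(1 - 5))) = -7461*(-4 - 5*(-4))/(22 + (-5*(-4))*(-4 - 5*(-4))*(91 - 5*(-4))) = -7461*(-4 + 20)/(22 + 20*(-4 + 20)*(91 + 20)) = -7461*16/(22 + 20*16*111) = -7461*16/(22 + 35520) = -7461/((1/16)*35542) = -7461/17771/8 = -7461*8/17771 = -59688/17771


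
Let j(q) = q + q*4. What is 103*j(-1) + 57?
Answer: -458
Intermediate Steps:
j(q) = 5*q (j(q) = q + 4*q = 5*q)
103*j(-1) + 57 = 103*(5*(-1)) + 57 = 103*(-5) + 57 = -515 + 57 = -458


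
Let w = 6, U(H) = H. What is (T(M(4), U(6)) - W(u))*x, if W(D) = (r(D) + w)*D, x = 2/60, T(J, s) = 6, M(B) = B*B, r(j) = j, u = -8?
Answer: -⅓ ≈ -0.33333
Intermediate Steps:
M(B) = B²
x = 1/30 (x = 2*(1/60) = 1/30 ≈ 0.033333)
W(D) = D*(6 + D) (W(D) = (D + 6)*D = (6 + D)*D = D*(6 + D))
(T(M(4), U(6)) - W(u))*x = (6 - (-8)*(6 - 8))*(1/30) = (6 - (-8)*(-2))*(1/30) = (6 - 1*16)*(1/30) = (6 - 16)*(1/30) = -10*1/30 = -⅓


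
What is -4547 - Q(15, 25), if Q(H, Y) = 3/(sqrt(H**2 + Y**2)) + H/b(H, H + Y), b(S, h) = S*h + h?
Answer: -582019/128 - 3*sqrt(34)/170 ≈ -4547.1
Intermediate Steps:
b(S, h) = h + S*h
Q(H, Y) = 3/sqrt(H**2 + Y**2) + H/((1 + H)*(H + Y)) (Q(H, Y) = 3/(sqrt(H**2 + Y**2)) + H/(((H + Y)*(1 + H))) = 3/sqrt(H**2 + Y**2) + H/(((1 + H)*(H + Y))) = 3/sqrt(H**2 + Y**2) + H*(1/((1 + H)*(H + Y))) = 3/sqrt(H**2 + Y**2) + H/((1 + H)*(H + Y)))
-4547 - Q(15, 25) = -4547 - (3/sqrt(15**2 + 25**2) + 15/((1 + 15)*(15 + 25))) = -4547 - (3/sqrt(225 + 625) + 15/(16*40)) = -4547 - (3/sqrt(850) + 15*(1/16)*(1/40)) = -4547 - (3*(sqrt(34)/170) + 3/128) = -4547 - (3*sqrt(34)/170 + 3/128) = -4547 - (3/128 + 3*sqrt(34)/170) = -4547 + (-3/128 - 3*sqrt(34)/170) = -582019/128 - 3*sqrt(34)/170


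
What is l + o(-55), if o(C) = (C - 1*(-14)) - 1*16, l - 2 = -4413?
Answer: -4468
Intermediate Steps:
l = -4411 (l = 2 - 4413 = -4411)
o(C) = -2 + C (o(C) = (C + 14) - 16 = (14 + C) - 16 = -2 + C)
l + o(-55) = -4411 + (-2 - 55) = -4411 - 57 = -4468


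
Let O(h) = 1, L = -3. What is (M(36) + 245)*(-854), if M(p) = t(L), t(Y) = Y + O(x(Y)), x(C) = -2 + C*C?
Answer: -207522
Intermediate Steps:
x(C) = -2 + C²
t(Y) = 1 + Y (t(Y) = Y + 1 = 1 + Y)
M(p) = -2 (M(p) = 1 - 3 = -2)
(M(36) + 245)*(-854) = (-2 + 245)*(-854) = 243*(-854) = -207522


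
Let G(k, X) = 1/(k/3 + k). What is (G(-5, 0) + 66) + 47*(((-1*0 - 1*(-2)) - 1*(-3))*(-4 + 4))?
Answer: 1317/20 ≈ 65.850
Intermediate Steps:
G(k, X) = 3/(4*k) (G(k, X) = 1/(k*(⅓) + k) = 1/(k/3 + k) = 1/(4*k/3) = 3/(4*k))
(G(-5, 0) + 66) + 47*(((-1*0 - 1*(-2)) - 1*(-3))*(-4 + 4)) = ((¾)/(-5) + 66) + 47*(((-1*0 - 1*(-2)) - 1*(-3))*(-4 + 4)) = ((¾)*(-⅕) + 66) + 47*(((0 + 2) + 3)*0) = (-3/20 + 66) + 47*((2 + 3)*0) = 1317/20 + 47*(5*0) = 1317/20 + 47*0 = 1317/20 + 0 = 1317/20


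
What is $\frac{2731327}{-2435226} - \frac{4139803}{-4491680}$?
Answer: $- \frac{1093445479441}{5469127959840} \approx -0.19993$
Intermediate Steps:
$\frac{2731327}{-2435226} - \frac{4139803}{-4491680} = 2731327 \left(- \frac{1}{2435226}\right) - - \frac{4139803}{4491680} = - \frac{2731327}{2435226} + \frac{4139803}{4491680} = - \frac{1093445479441}{5469127959840}$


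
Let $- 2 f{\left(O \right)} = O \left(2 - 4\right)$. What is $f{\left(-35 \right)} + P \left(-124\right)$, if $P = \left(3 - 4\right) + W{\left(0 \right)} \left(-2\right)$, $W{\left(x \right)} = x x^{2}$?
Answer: $89$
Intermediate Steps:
$W{\left(x \right)} = x^{3}$
$P = -1$ ($P = \left(3 - 4\right) + 0^{3} \left(-2\right) = \left(3 - 4\right) + 0 \left(-2\right) = -1 + 0 = -1$)
$f{\left(O \right)} = O$ ($f{\left(O \right)} = - \frac{O \left(2 - 4\right)}{2} = - \frac{O \left(-2\right)}{2} = - \frac{\left(-2\right) O}{2} = O$)
$f{\left(-35 \right)} + P \left(-124\right) = -35 - -124 = -35 + 124 = 89$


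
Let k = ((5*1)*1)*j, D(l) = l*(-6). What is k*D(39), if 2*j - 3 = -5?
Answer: 1170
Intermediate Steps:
D(l) = -6*l
j = -1 (j = 3/2 + (1/2)*(-5) = 3/2 - 5/2 = -1)
k = -5 (k = ((5*1)*1)*(-1) = (5*1)*(-1) = 5*(-1) = -5)
k*D(39) = -(-30)*39 = -5*(-234) = 1170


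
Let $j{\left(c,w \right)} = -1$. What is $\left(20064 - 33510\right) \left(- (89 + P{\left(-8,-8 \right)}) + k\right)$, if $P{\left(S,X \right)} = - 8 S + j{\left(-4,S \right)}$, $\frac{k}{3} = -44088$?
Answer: $1780465536$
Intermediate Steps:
$k = -132264$ ($k = 3 \left(-44088\right) = -132264$)
$P{\left(S,X \right)} = -1 - 8 S$ ($P{\left(S,X \right)} = - 8 S - 1 = -1 - 8 S$)
$\left(20064 - 33510\right) \left(- (89 + P{\left(-8,-8 \right)}) + k\right) = \left(20064 - 33510\right) \left(- (89 - -63) - 132264\right) = - 13446 \left(- (89 + \left(-1 + 64\right)) - 132264\right) = - 13446 \left(- (89 + 63) - 132264\right) = - 13446 \left(\left(-1\right) 152 - 132264\right) = - 13446 \left(-152 - 132264\right) = \left(-13446\right) \left(-132416\right) = 1780465536$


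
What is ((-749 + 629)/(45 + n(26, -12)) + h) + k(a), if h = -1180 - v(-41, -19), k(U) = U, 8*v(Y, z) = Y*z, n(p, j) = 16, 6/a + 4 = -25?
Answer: -18108179/14152 ≈ -1279.5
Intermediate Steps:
a = -6/29 (a = 6/(-4 - 25) = 6/(-29) = 6*(-1/29) = -6/29 ≈ -0.20690)
v(Y, z) = Y*z/8 (v(Y, z) = (Y*z)/8 = Y*z/8)
h = -10219/8 (h = -1180 - (-41)*(-19)/8 = -1180 - 1*779/8 = -1180 - 779/8 = -10219/8 ≈ -1277.4)
((-749 + 629)/(45 + n(26, -12)) + h) + k(a) = ((-749 + 629)/(45 + 16) - 10219/8) - 6/29 = (-120/61 - 10219/8) - 6/29 = -624319/488 - 6/29 = -18108179/14152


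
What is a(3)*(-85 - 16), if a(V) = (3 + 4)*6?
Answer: -4242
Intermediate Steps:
a(V) = 42 (a(V) = 7*6 = 42)
a(3)*(-85 - 16) = 42*(-85 - 16) = 42*(-101) = -4242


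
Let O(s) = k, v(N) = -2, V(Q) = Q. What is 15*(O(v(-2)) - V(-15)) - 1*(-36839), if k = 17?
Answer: 37319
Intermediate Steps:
O(s) = 17
15*(O(v(-2)) - V(-15)) - 1*(-36839) = 15*(17 - 1*(-15)) - 1*(-36839) = 15*(17 + 15) + 36839 = 15*32 + 36839 = 480 + 36839 = 37319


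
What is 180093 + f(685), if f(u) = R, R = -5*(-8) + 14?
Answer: 180147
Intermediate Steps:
R = 54 (R = 40 + 14 = 54)
f(u) = 54
180093 + f(685) = 180093 + 54 = 180147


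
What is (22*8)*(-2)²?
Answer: 704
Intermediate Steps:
(22*8)*(-2)² = 176*4 = 704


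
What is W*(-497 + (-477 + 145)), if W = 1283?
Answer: -1063607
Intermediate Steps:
W*(-497 + (-477 + 145)) = 1283*(-497 + (-477 + 145)) = 1283*(-497 - 332) = 1283*(-829) = -1063607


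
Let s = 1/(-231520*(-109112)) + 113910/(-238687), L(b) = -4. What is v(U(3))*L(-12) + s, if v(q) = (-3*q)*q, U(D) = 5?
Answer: 1806007838984264287/6029617963354880 ≈ 299.52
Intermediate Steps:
v(q) = -3*q²
s = -2877550022199713/6029617963354880 (s = -1/231520*(-1/109112) + 113910*(-1/238687) = 1/25261610240 - 113910/238687 = -2877550022199713/6029617963354880 ≈ -0.47724)
v(U(3))*L(-12) + s = -3*5²*(-4) - 2877550022199713/6029617963354880 = -3*25*(-4) - 2877550022199713/6029617963354880 = -75*(-4) - 2877550022199713/6029617963354880 = 300 - 2877550022199713/6029617963354880 = 1806007838984264287/6029617963354880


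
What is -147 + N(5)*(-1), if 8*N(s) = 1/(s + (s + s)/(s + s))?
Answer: -7057/48 ≈ -147.02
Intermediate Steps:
N(s) = 1/(8*(1 + s)) (N(s) = 1/(8*(s + (s + s)/(s + s))) = 1/(8*(s + (2*s)/((2*s)))) = 1/(8*(s + (2*s)*(1/(2*s)))) = 1/(8*(s + 1)) = 1/(8*(1 + s)))
-147 + N(5)*(-1) = -147 + (1/(8*(1 + 5)))*(-1) = -147 + ((⅛)/6)*(-1) = -147 + ((⅛)*(⅙))*(-1) = -147 + (1/48)*(-1) = -147 - 1/48 = -7057/48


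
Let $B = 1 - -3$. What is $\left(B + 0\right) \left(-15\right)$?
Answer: $-60$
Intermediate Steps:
$B = 4$ ($B = 1 + 3 = 4$)
$\left(B + 0\right) \left(-15\right) = \left(4 + 0\right) \left(-15\right) = 4 \left(-15\right) = -60$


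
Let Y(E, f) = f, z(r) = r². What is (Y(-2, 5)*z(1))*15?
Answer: 75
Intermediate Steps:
(Y(-2, 5)*z(1))*15 = (5*1²)*15 = (5*1)*15 = 5*15 = 75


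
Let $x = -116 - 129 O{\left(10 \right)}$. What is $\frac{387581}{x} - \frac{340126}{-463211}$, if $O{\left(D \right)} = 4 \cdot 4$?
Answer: $- \frac{178790307911}{1009799980} \approx -177.06$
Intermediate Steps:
$O{\left(D \right)} = 16$
$x = -2180$ ($x = -116 - 2064 = -2180$)
$\frac{387581}{x} - \frac{340126}{-463211} = \frac{387581}{-2180} - \frac{340126}{-463211} = 387581 \left(- \frac{1}{2180}\right) - - \frac{340126}{463211} = - \frac{387581}{2180} + \frac{340126}{463211} = - \frac{178790307911}{1009799980}$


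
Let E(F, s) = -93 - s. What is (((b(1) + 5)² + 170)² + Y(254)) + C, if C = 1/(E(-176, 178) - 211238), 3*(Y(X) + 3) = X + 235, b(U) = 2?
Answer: 10178024588/211509 ≈ 48121.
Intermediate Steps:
Y(X) = 226/3 + X/3 (Y(X) = -3 + (X + 235)/3 = -3 + (235 + X)/3 = -3 + (235/3 + X/3) = 226/3 + X/3)
C = -1/211509 (C = 1/((-93 - 1*178) - 211238) = 1/((-93 - 178) - 211238) = 1/(-271 - 211238) = 1/(-211509) = -1/211509 ≈ -4.7279e-6)
(((b(1) + 5)² + 170)² + Y(254)) + C = (((2 + 5)² + 170)² + (226/3 + (⅓)*254)) - 1/211509 = ((7² + 170)² + (226/3 + 254/3)) - 1/211509 = ((49 + 170)² + 160) - 1/211509 = (219² + 160) - 1/211509 = (47961 + 160) - 1/211509 = 48121 - 1/211509 = 10178024588/211509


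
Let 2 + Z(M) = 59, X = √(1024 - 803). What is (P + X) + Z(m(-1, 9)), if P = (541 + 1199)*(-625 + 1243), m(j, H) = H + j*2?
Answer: 1075377 + √221 ≈ 1.0754e+6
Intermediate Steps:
X = √221 ≈ 14.866
m(j, H) = H + 2*j
Z(M) = 57 (Z(M) = -2 + 59 = 57)
P = 1075320 (P = 1740*618 = 1075320)
(P + X) + Z(m(-1, 9)) = (1075320 + √221) + 57 = 1075377 + √221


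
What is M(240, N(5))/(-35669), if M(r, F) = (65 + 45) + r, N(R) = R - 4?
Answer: -350/35669 ≈ -0.0098124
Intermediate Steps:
N(R) = -4 + R
M(r, F) = 110 + r
M(240, N(5))/(-35669) = (110 + 240)/(-35669) = 350*(-1/35669) = -350/35669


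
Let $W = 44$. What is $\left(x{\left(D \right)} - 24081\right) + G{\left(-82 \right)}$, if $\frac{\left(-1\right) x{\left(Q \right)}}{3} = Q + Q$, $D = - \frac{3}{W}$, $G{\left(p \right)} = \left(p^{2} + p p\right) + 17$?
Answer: $- \frac{233543}{22} \approx -10616.0$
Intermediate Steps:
$G{\left(p \right)} = 17 + 2 p^{2}$ ($G{\left(p \right)} = \left(p^{2} + p^{2}\right) + 17 = 2 p^{2} + 17 = 17 + 2 p^{2}$)
$D = - \frac{3}{44} \approx -0.068182$
$x{\left(Q \right)} = - 6 Q$ ($x{\left(Q \right)} = - 3 \left(Q + Q\right) = - 3 \cdot 2 Q = - 6 Q$)
$\left(x{\left(D \right)} - 24081\right) + G{\left(-82 \right)} = \left(\left(-6\right) \left(- \frac{3}{44}\right) - 24081\right) + \left(17 + 2 \left(-82\right)^{2}\right) = \left(\frac{9}{22} - 24081\right) + \left(17 + 2 \cdot 6724\right) = - \frac{529773}{22} + \left(17 + 13448\right) = - \frac{529773}{22} + 13465 = - \frac{233543}{22}$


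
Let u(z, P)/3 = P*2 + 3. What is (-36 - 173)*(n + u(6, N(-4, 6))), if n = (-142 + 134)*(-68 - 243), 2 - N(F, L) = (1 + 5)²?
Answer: -479237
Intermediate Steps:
N(F, L) = -34 (N(F, L) = 2 - (1 + 5)² = 2 - 1*6² = 2 - 1*36 = 2 - 36 = -34)
u(z, P) = 9 + 6*P (u(z, P) = 3*(P*2 + 3) = 3*(2*P + 3) = 3*(3 + 2*P) = 9 + 6*P)
n = 2488 (n = -8*(-311) = 2488)
(-36 - 173)*(n + u(6, N(-4, 6))) = (-36 - 173)*(2488 + (9 + 6*(-34))) = -209*(2488 + (9 - 204)) = -209*(2488 - 195) = -209*2293 = -479237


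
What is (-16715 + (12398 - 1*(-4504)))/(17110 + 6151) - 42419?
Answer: -986708172/23261 ≈ -42419.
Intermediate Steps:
(-16715 + (12398 - 1*(-4504)))/(17110 + 6151) - 42419 = (-16715 + (12398 + 4504))/23261 - 42419 = (-16715 + 16902)*(1/23261) - 42419 = 187*(1/23261) - 42419 = 187/23261 - 42419 = -986708172/23261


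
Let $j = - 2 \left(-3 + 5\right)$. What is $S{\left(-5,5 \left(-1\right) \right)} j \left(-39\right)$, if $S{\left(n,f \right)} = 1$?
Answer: $156$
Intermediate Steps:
$j = -4$ ($j = \left(-2\right) 2 = -4$)
$S{\left(-5,5 \left(-1\right) \right)} j \left(-39\right) = 1 \left(-4\right) \left(-39\right) = \left(-4\right) \left(-39\right) = 156$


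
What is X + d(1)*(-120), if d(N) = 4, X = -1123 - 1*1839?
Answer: -3442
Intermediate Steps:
X = -2962 (X = -1123 - 1839 = -2962)
X + d(1)*(-120) = -2962 + 4*(-120) = -2962 - 480 = -3442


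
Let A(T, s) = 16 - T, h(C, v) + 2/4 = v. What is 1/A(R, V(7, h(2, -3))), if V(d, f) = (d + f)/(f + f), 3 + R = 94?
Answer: -1/75 ≈ -0.013333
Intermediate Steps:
R = 91 (R = -3 + 94 = 91)
h(C, v) = -½ + v
V(d, f) = (d + f)/(2*f) (V(d, f) = (d + f)/((2*f)) = (d + f)*(1/(2*f)) = (d + f)/(2*f))
1/A(R, V(7, h(2, -3))) = 1/(16 - 1*91) = 1/(16 - 91) = 1/(-75) = -1/75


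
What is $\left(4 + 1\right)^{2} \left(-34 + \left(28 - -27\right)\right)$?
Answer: $525$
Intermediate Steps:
$\left(4 + 1\right)^{2} \left(-34 + \left(28 - -27\right)\right) = 5^{2} \left(-34 + \left(28 + 27\right)\right) = 25 \left(-34 + 55\right) = 25 \cdot 21 = 525$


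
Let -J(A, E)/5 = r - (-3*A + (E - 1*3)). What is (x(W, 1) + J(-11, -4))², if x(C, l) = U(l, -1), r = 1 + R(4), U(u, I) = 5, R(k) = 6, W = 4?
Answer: 10000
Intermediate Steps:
r = 7 (r = 1 + 6 = 7)
x(C, l) = 5
J(A, E) = -50 - 15*A + 5*E (J(A, E) = -5*(7 - (-3*A + (E - 1*3))) = -5*(7 - (-3*A + (E - 3))) = -5*(7 - (-3*A + (-3 + E))) = -5*(7 - (-3 + E - 3*A)) = -5*(7 + (3 - E + 3*A)) = -5*(10 - E + 3*A) = -50 - 15*A + 5*E)
(x(W, 1) + J(-11, -4))² = (5 + (-50 - 15*(-11) + 5*(-4)))² = (5 + (-50 + 165 - 20))² = (5 + 95)² = 100² = 10000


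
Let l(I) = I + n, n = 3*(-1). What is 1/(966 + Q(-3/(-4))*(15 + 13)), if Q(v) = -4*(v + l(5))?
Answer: 1/658 ≈ 0.0015198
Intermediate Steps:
n = -3
l(I) = -3 + I (l(I) = I - 3 = -3 + I)
Q(v) = -8 - 4*v (Q(v) = -4*(v + (-3 + 5)) = -4*(v + 2) = -4*(2 + v) = -8 - 4*v)
1/(966 + Q(-3/(-4))*(15 + 13)) = 1/(966 + (-8 - (-12)/(-4))*(15 + 13)) = 1/(966 + (-8 - (-12)*(-1)/4)*28) = 1/(966 + (-8 - 4*3/4)*28) = 1/(966 + (-8 - 3)*28) = 1/(966 - 11*28) = 1/(966 - 308) = 1/658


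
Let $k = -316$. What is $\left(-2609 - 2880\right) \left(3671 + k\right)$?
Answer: $-18415595$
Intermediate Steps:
$\left(-2609 - 2880\right) \left(3671 + k\right) = \left(-2609 - 2880\right) \left(3671 - 316\right) = \left(-5489\right) 3355 = -18415595$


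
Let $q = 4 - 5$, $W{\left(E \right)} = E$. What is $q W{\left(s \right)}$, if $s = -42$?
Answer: $42$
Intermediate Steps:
$q = -1$
$q W{\left(s \right)} = \left(-1\right) \left(-42\right) = 42$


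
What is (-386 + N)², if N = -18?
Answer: 163216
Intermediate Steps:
(-386 + N)² = (-386 - 18)² = (-404)² = 163216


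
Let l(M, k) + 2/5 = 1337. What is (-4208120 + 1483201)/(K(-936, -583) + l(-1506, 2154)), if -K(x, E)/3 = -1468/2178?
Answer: -4945727985/2429599 ≈ -2035.6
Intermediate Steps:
K(x, E) = 734/363 (K(x, E) = -(-4404)/2178 = -3*(-734/1089) = 734/363)
l(M, k) = 6683/5 (l(M, k) = -2/5 + 1337 = 6683/5)
(-4208120 + 1483201)/(K(-936, -583) + l(-1506, 2154)) = (-4208120 + 1483201)/(734/363 + 6683/5) = -2724919/2429599/1815 = -2724919*1815/2429599 = -4945727985/2429599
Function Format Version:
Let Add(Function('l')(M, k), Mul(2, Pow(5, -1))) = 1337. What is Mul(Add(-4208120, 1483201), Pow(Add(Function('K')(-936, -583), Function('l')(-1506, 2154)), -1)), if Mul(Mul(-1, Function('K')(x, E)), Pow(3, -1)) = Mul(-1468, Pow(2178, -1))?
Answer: Rational(-4945727985, 2429599) ≈ -2035.6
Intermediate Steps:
Function('K')(x, E) = Rational(734, 363) (Function('K')(x, E) = Mul(-3, Mul(-1468, Pow(2178, -1))) = Mul(-3, Mul(-1468, Rational(1, 2178))) = Mul(-3, Rational(-734, 1089)) = Rational(734, 363))
Function('l')(M, k) = Rational(6683, 5) (Function('l')(M, k) = Add(Rational(-2, 5), 1337) = Rational(6683, 5))
Mul(Add(-4208120, 1483201), Pow(Add(Function('K')(-936, -583), Function('l')(-1506, 2154)), -1)) = Mul(Add(-4208120, 1483201), Pow(Add(Rational(734, 363), Rational(6683, 5)), -1)) = Mul(-2724919, Pow(Rational(2429599, 1815), -1)) = Mul(-2724919, Rational(1815, 2429599)) = Rational(-4945727985, 2429599)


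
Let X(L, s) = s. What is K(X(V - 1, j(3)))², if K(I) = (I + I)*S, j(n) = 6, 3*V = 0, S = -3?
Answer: 1296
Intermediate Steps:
V = 0 (V = (⅓)*0 = 0)
K(I) = -6*I (K(I) = (I + I)*(-3) = (2*I)*(-3) = -6*I)
K(X(V - 1, j(3)))² = (-6*6)² = (-36)² = 1296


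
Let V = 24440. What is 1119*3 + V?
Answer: 27797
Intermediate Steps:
1119*3 + V = 1119*3 + 24440 = 3357 + 24440 = 27797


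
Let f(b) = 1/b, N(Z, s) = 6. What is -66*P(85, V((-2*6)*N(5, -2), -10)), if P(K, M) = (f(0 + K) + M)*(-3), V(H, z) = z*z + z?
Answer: 1514898/85 ≈ 17822.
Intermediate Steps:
V(H, z) = z + z² (V(H, z) = z² + z = z + z²)
P(K, M) = -3*M - 3/K (P(K, M) = (1/(0 + K) + M)*(-3) = (1/K + M)*(-3) = (M + 1/K)*(-3) = -3*M - 3/K)
-66*P(85, V((-2*6)*N(5, -2), -10)) = -66*(-(-30)*(1 - 10) - 3/85) = -66*(-(-30)*(-9) - 3*1/85) = -66*(-3*90 - 3/85) = -66*(-270 - 3/85) = -66*(-22953/85) = 1514898/85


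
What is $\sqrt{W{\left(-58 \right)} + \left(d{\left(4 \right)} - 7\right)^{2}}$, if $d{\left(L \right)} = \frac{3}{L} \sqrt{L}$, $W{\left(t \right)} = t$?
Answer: $\frac{i \sqrt{111}}{2} \approx 5.2678 i$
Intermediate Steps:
$d{\left(L \right)} = \frac{3}{\sqrt{L}}$
$\sqrt{W{\left(-58 \right)} + \left(d{\left(4 \right)} - 7\right)^{2}} = \sqrt{-58 + \left(\frac{3}{2} - 7\right)^{2}} = \sqrt{-58 + \left(- \frac{11}{2}\right)^{2}} = \sqrt{-58 + \frac{121}{4}} = \sqrt{- \frac{111}{4}} = \frac{i \sqrt{111}}{2}$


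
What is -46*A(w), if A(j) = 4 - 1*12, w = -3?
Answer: 368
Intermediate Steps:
A(j) = -8 (A(j) = 4 - 12 = -8)
-46*A(w) = -46*(-8) = 368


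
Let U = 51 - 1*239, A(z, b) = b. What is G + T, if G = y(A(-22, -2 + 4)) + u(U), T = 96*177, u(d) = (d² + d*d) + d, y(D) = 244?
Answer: 87736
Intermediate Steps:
U = -188 (U = 51 - 239 = -188)
u(d) = d + 2*d² (u(d) = (d² + d²) + d = 2*d² + d = d + 2*d²)
T = 16992
G = 70744 (G = 244 - 188*(1 + 2*(-188)) = 244 - 188*(1 - 376) = 244 - 188*(-375) = 244 + 70500 = 70744)
G + T = 70744 + 16992 = 87736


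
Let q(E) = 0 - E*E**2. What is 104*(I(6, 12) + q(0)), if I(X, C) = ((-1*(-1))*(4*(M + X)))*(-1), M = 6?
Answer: -4992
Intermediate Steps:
I(X, C) = -24 - 4*X (I(X, C) = ((-1*(-1))*(4*(6 + X)))*(-1) = (1*(24 + 4*X))*(-1) = (24 + 4*X)*(-1) = -24 - 4*X)
q(E) = -E**3 (q(E) = 0 - E**3 = -E**3)
104*(I(6, 12) + q(0)) = 104*((-24 - 4*6) - 1*0**3) = 104*((-24 - 24) - 1*0) = 104*(-48 + 0) = 104*(-48) = -4992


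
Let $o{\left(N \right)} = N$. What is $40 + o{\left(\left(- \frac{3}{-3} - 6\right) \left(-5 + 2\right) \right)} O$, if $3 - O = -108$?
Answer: $1705$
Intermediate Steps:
$O = 111$ ($O = 3 - -108 = 3 + 108 = 111$)
$40 + o{\left(\left(- \frac{3}{-3} - 6\right) \left(-5 + 2\right) \right)} O = 40 + \left(- \frac{3}{-3} - 6\right) \left(-5 + 2\right) 111 = 40 + \left(\left(-3\right) \left(- \frac{1}{3}\right) - 6\right) \left(-3\right) 111 = 40 + \left(1 - 6\right) \left(-3\right) 111 = 40 + \left(-5\right) \left(-3\right) 111 = 40 + 15 \cdot 111 = 40 + 1665 = 1705$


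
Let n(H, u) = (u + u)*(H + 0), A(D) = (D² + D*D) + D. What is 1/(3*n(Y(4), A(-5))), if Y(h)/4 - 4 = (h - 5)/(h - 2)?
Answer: 1/3780 ≈ 0.00026455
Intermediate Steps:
A(D) = D + 2*D² (A(D) = (D² + D²) + D = 2*D² + D = D + 2*D²)
Y(h) = 16 + 4*(-5 + h)/(-2 + h) (Y(h) = 16 + 4*((h - 5)/(h - 2)) = 16 + 4*((-5 + h)/(-2 + h)) = 16 + 4*(-5 + h)/(-2 + h))
n(H, u) = 2*H*u (n(H, u) = (2*u)*H = 2*H*u)
1/(3*n(Y(4), A(-5))) = 1/(3*(2*(4*(-13 + 5*4)/(-2 + 4))*(-5*(1 + 2*(-5))))) = 1/(3*(2*(4*(-13 + 20)/2)*(-5*(1 - 10)))) = 1/(3*(2*(4*(½)*7)*(-5*(-9)))) = 1/(3*(2*14*45)) = 1/(3*1260) = 1/3780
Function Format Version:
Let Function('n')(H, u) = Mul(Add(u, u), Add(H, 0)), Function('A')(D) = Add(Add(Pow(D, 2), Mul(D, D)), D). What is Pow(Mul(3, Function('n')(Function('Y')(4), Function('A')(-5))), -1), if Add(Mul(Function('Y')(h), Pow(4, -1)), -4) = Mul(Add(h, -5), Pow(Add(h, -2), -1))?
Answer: Rational(1, 3780) ≈ 0.00026455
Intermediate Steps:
Function('A')(D) = Add(D, Mul(2, Pow(D, 2))) (Function('A')(D) = Add(Add(Pow(D, 2), Pow(D, 2)), D) = Add(Mul(2, Pow(D, 2)), D) = Add(D, Mul(2, Pow(D, 2))))
Function('Y')(h) = Add(16, Mul(4, Pow(Add(-2, h), -1), Add(-5, h))) (Function('Y')(h) = Add(16, Mul(4, Mul(Add(h, -5), Pow(Add(h, -2), -1)))) = Add(16, Mul(4, Mul(Add(-5, h), Pow(Add(-2, h), -1)))) = Add(16, Mul(4, Mul(Pow(Add(-2, h), -1), Add(-5, h)))) = Add(16, Mul(4, Pow(Add(-2, h), -1), Add(-5, h))))
Function('n')(H, u) = Mul(2, H, u) (Function('n')(H, u) = Mul(Mul(2, u), H) = Mul(2, H, u))
Pow(Mul(3, Function('n')(Function('Y')(4), Function('A')(-5))), -1) = Pow(Mul(3, Mul(2, Mul(4, Pow(Add(-2, 4), -1), Add(-13, Mul(5, 4))), Mul(-5, Add(1, Mul(2, -5))))), -1) = Pow(Mul(3, Mul(2, Mul(4, Pow(2, -1), Add(-13, 20)), Mul(-5, Add(1, -10)))), -1) = Pow(Mul(3, Mul(2, Mul(4, Rational(1, 2), 7), Mul(-5, -9))), -1) = Pow(Mul(3, Mul(2, 14, 45)), -1) = Pow(Mul(3, 1260), -1) = Pow(3780, -1) = Rational(1, 3780)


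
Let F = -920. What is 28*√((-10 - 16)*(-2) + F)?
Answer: 56*I*√217 ≈ 824.93*I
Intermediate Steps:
28*√((-10 - 16)*(-2) + F) = 28*√((-10 - 16)*(-2) - 920) = 28*√(-26*(-2) - 920) = 28*√(52 - 920) = 28*√(-868) = 28*(2*I*√217) = 56*I*√217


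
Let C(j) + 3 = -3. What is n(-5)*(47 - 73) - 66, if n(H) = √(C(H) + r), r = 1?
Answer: -66 - 26*I*√5 ≈ -66.0 - 58.138*I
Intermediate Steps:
C(j) = -6 (C(j) = -3 - 3 = -6)
n(H) = I*√5 (n(H) = √(-6 + 1) = √(-5) = I*√5)
n(-5)*(47 - 73) - 66 = (I*√5)*(47 - 73) - 66 = (I*√5)*(-26) - 66 = -26*I*√5 - 66 = -66 - 26*I*√5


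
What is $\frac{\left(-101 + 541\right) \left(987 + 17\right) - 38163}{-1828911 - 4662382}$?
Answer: $- \frac{403597}{6491293} \approx -0.062175$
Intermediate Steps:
$\frac{\left(-101 + 541\right) \left(987 + 17\right) - 38163}{-1828911 - 4662382} = \frac{440 \cdot 1004 - 38163}{-6491293} = \left(441760 - 38163\right) \left(- \frac{1}{6491293}\right) = 403597 \left(- \frac{1}{6491293}\right) = - \frac{403597}{6491293}$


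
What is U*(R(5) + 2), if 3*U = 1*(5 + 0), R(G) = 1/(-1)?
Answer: 5/3 ≈ 1.6667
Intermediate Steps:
R(G) = -1
U = 5/3 (U = (1*(5 + 0))/3 = (1*5)/3 = (⅓)*5 = 5/3 ≈ 1.6667)
U*(R(5) + 2) = 5*(-1 + 2)/3 = (5/3)*1 = 5/3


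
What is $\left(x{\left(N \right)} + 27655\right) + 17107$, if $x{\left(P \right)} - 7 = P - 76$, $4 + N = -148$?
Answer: $44541$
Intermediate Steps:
$N = -152$ ($N = -4 - 148 = -152$)
$x{\left(P \right)} = -69 + P$ ($x{\left(P \right)} = 7 + \left(P - 76\right) = 7 + \left(-76 + P\right) = -69 + P$)
$\left(x{\left(N \right)} + 27655\right) + 17107 = \left(\left(-69 - 152\right) + 27655\right) + 17107 = \left(-221 + 27655\right) + 17107 = 27434 + 17107 = 44541$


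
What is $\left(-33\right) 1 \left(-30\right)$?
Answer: $990$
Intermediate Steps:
$\left(-33\right) 1 \left(-30\right) = \left(-33\right) \left(-30\right) = 990$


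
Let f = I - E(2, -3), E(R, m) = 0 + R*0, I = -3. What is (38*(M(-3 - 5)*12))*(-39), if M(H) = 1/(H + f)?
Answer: 17784/11 ≈ 1616.7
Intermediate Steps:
E(R, m) = 0 (E(R, m) = 0 + 0 = 0)
f = -3 (f = -3 - 1*0 = -3 + 0 = -3)
M(H) = 1/(-3 + H) (M(H) = 1/(H - 3) = 1/(-3 + H))
(38*(M(-3 - 5)*12))*(-39) = (38*(12/(-3 + (-3 - 5))))*(-39) = (38*(12/(-3 - 8)))*(-39) = (38*(12/(-11)))*(-39) = (38*(-1/11*12))*(-39) = (38*(-12/11))*(-39) = -456/11*(-39) = 17784/11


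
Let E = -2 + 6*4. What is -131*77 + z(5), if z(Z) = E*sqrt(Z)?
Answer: -10087 + 22*sqrt(5) ≈ -10038.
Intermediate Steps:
E = 22 (E = -2 + 24 = 22)
z(Z) = 22*sqrt(Z)
-131*77 + z(5) = -131*77 + 22*sqrt(5) = -10087 + 22*sqrt(5)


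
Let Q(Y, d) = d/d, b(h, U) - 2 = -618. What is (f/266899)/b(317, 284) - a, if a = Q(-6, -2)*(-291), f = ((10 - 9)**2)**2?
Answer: 47843247143/164409784 ≈ 291.00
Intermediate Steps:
b(h, U) = -616 (b(h, U) = 2 - 618 = -616)
Q(Y, d) = 1
f = 1 (f = (1**2)**2 = 1**2 = 1)
a = -291 (a = 1*(-291) = -291)
(f/266899)/b(317, 284) - a = (1/266899)/(-616) - 1*(-291) = (1*(1/266899))*(-1/616) + 291 = (1/266899)*(-1/616) + 291 = -1/164409784 + 291 = 47843247143/164409784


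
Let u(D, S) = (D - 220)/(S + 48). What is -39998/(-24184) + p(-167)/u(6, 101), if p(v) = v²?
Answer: -25121777313/1293844 ≈ -19416.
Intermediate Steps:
u(D, S) = (-220 + D)/(48 + S)
-39998/(-24184) + p(-167)/u(6, 101) = -39998/(-24184) + (-167)²/(((-220 + 6)/(48 + 101))) = -39998*(-1/24184) + 27889/((-214/149)) = 19999/12092 + 27889/(((1/149)*(-214))) = 19999/12092 + 27889/(-214/149) = 19999/12092 + 27889*(-149/214) = 19999/12092 - 4155461/214 = -25121777313/1293844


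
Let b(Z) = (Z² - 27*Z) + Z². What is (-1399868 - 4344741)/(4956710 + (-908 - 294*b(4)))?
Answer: -5744609/4978146 ≈ -1.1540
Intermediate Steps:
b(Z) = -27*Z + 2*Z²
(-1399868 - 4344741)/(4956710 + (-908 - 294*b(4))) = (-1399868 - 4344741)/(4956710 + (-908 - 1176*(-27 + 2*4))) = -5744609/(4956710 + (-908 - 1176*(-27 + 8))) = -5744609/(4956710 + (-908 - 1176*(-19))) = -5744609/(4956710 + (-908 - 294*(-76))) = -5744609/(4956710 + (-908 + 22344)) = -5744609/(4956710 + 21436) = -5744609/4978146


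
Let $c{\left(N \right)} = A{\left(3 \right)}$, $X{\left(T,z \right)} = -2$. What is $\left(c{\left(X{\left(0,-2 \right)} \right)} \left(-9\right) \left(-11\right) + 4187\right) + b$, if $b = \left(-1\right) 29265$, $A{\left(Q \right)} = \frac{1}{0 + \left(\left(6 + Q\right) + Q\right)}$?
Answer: $- \frac{100279}{4} \approx -25070.0$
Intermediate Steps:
$A{\left(Q \right)} = \frac{1}{6 + 2 Q}$ ($A{\left(Q \right)} = \frac{1}{0 + \left(6 + 2 Q\right)} = \frac{1}{6 + 2 Q}$)
$c{\left(N \right)} = \frac{1}{12}$ ($c{\left(N \right)} = \frac{1}{2 \left(3 + 3\right)} = \frac{1}{2 \cdot 6} = \frac{1}{2} \cdot \frac{1}{6} = \frac{1}{12}$)
$b = -29265$
$\left(c{\left(X{\left(0,-2 \right)} \right)} \left(-9\right) \left(-11\right) + 4187\right) + b = \left(\frac{1}{12} \left(-9\right) \left(-11\right) + 4187\right) - 29265 = \left(\left(- \frac{3}{4}\right) \left(-11\right) + 4187\right) - 29265 = \left(\frac{33}{4} + 4187\right) - 29265 = \frac{16781}{4} - 29265 = - \frac{100279}{4}$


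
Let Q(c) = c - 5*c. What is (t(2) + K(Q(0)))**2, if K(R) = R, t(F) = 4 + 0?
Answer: 16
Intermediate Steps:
Q(c) = -4*c
t(F) = 4
(t(2) + K(Q(0)))**2 = (4 - 4*0)**2 = (4 + 0)**2 = 4**2 = 16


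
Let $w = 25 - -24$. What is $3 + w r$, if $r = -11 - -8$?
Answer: $-144$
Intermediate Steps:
$w = 49$ ($w = 25 + 24 = 49$)
$r = -3$ ($r = -11 + 8 = -3$)
$3 + w r = 3 + 49 \left(-3\right) = 3 - 147 = -144$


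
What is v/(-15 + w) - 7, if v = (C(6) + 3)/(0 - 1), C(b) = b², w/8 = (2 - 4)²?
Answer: -158/17 ≈ -9.2941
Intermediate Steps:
w = 32 (w = 8*(2 - 4)² = 8*(-2)² = 8*4 = 32)
v = -39 (v = (6² + 3)/(0 - 1) = (36 + 3)/(-1) = 39*(-1) = -39)
v/(-15 + w) - 7 = -39/(-15 + 32) - 7 = -39/17 - 7 = -158/17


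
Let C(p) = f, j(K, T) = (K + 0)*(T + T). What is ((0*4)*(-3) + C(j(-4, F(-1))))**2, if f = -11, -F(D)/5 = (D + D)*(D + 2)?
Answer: 121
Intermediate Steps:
F(D) = -10*D*(2 + D) (F(D) = -5*(D + D)*(D + 2) = -5*2*D*(2 + D) = -10*D*(2 + D))
j(K, T) = 2*K*T (j(K, T) = K*(2*T) = 2*K*T)
C(p) = -11
((0*4)*(-3) + C(j(-4, F(-1))))**2 = ((0*4)*(-3) - 11)**2 = (0*(-3) - 11)**2 = (0 - 11)**2 = (-11)**2 = 121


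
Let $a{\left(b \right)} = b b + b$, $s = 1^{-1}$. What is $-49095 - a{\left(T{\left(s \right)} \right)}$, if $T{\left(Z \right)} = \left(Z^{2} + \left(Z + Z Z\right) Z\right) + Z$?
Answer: $-49115$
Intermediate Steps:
$s = 1$
$T{\left(Z \right)} = Z + Z^{2} + Z \left(Z + Z^{2}\right)$ ($T{\left(Z \right)} = \left(Z^{2} + \left(Z + Z^{2}\right) Z\right) + Z = \left(Z^{2} + Z \left(Z + Z^{2}\right)\right) + Z = Z + Z^{2} + Z \left(Z + Z^{2}\right)$)
$a{\left(b \right)} = b + b^{2}$ ($a{\left(b \right)} = b^{2} + b = b + b^{2}$)
$-49095 - a{\left(T{\left(s \right)} \right)} = -49095 - 1 \left(1 + 1^{2} + 2 \cdot 1\right) \left(1 + 1 \left(1 + 1^{2} + 2 \cdot 1\right)\right) = -49095 - 1 \left(1 + 1 + 2\right) \left(1 + 1 \left(1 + 1 + 2\right)\right) = -49095 - 1 \cdot 4 \left(1 + 1 \cdot 4\right) = -49095 - 4 \left(1 + 4\right) = -49095 - 4 \cdot 5 = -49095 - 20 = -49115$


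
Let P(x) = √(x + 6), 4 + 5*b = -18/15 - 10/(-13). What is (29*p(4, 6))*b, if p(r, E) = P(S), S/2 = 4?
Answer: -8352*√14/325 ≈ -96.155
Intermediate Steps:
S = 8 (S = 2*4 = 8)
b = -288/325 (b = -⅘ + (-18/15 - 10/(-13))/5 = -⅘ + (-18*1/15 - 10*(-1/13))/5 = -⅘ + (-6/5 + 10/13)/5 = -⅘ + (⅕)*(-28/65) = -⅘ - 28/325 = -288/325 ≈ -0.88615)
P(x) = √(6 + x)
p(r, E) = √14 (p(r, E) = √(6 + 8) = √14)
(29*p(4, 6))*b = (29*√14)*(-288/325) = -8352*√14/325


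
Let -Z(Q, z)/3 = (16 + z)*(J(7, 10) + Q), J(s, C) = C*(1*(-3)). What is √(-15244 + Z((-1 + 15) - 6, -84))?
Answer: 2*I*√4933 ≈ 140.47*I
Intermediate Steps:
J(s, C) = -3*C (J(s, C) = C*(-3) = -3*C)
Z(Q, z) = -3*(-30 + Q)*(16 + z) (Z(Q, z) = -3*(16 + z)*(-3*10 + Q) = -3*(16 + z)*(-30 + Q) = -3*(-30 + Q)*(16 + z))
√(-15244 + Z((-1 + 15) - 6, -84)) = √(-15244 + (1440 - 48*((-1 + 15) - 6) + 90*(-84) - 3*((-1 + 15) - 6)*(-84))) = √(-15244 + (1440 - 48*(14 - 6) - 7560 - 3*(14 - 6)*(-84))) = √(-15244 + (1440 - 48*8 - 7560 - 3*8*(-84))) = √(-15244 + (1440 - 384 - 7560 + 2016)) = √(-15244 - 4488) = √(-19732) = 2*I*√4933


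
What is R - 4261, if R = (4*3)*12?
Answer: -4117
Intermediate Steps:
R = 144 (R = 12*12 = 144)
R - 4261 = 144 - 4261 = -4117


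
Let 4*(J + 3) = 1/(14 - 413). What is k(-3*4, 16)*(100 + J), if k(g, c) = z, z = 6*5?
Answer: 774055/266 ≈ 2910.0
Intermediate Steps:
z = 30
k(g, c) = 30
J = -4789/1596 (J = -3 + 1/(4*(14 - 413)) = -3 + (¼)/(-399) = -3 + (¼)*(-1/399) = -3 - 1/1596 = -4789/1596 ≈ -3.0006)
k(-3*4, 16)*(100 + J) = 30*(100 - 4789/1596) = 30*(154811/1596) = 774055/266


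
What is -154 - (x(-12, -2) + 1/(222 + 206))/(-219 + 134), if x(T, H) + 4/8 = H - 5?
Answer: -5605729/36380 ≈ -154.09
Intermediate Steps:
x(T, H) = -11/2 + H (x(T, H) = -½ + (H - 5) = -½ + (-5 + H) = -11/2 + H)
-154 - (x(-12, -2) + 1/(222 + 206))/(-219 + 134) = -154 - ((-11/2 - 2) + 1/(222 + 206))/(-219 + 134) = -154 - (-15/2 + 1/428)/(-85) = -154 - (-15/2 + 1/428)*(-1)/85 = -154 - (-3209)*(-1)/(428*85) = -154 - 1*3209/36380 = -154 - 3209/36380 = -5605729/36380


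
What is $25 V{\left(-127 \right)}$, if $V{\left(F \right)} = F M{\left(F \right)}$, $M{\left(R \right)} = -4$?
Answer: $12700$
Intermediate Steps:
$V{\left(F \right)} = - 4 F$ ($V{\left(F \right)} = F \left(-4\right) = - 4 F$)
$25 V{\left(-127 \right)} = 25 \left(\left(-4\right) \left(-127\right)\right) = 25 \cdot 508 = 12700$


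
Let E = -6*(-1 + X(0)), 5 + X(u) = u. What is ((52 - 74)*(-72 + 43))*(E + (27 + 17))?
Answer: 51040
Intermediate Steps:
X(u) = -5 + u
E = 36 (E = -6*(-1 + (-5 + 0)) = -6*(-1 - 5) = -6*(-6) = 36)
((52 - 74)*(-72 + 43))*(E + (27 + 17)) = ((52 - 74)*(-72 + 43))*(36 + (27 + 17)) = (-22*(-29))*(36 + 44) = 638*80 = 51040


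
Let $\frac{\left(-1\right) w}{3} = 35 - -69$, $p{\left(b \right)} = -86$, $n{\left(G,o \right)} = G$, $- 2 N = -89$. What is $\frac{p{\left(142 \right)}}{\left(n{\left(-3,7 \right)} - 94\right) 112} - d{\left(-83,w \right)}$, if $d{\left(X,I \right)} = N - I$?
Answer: $- \frac{1936465}{5432} \approx -356.49$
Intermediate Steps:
$N = \frac{89}{2}$ ($N = \left(- \frac{1}{2}\right) \left(-89\right) = \frac{89}{2} \approx 44.5$)
$w = -312$ ($w = - 3 \left(35 - -69\right) = - 3 \left(35 + 69\right) = \left(-3\right) 104 = -312$)
$d{\left(X,I \right)} = \frac{89}{2} - I$
$\frac{p{\left(142 \right)}}{\left(n{\left(-3,7 \right)} - 94\right) 112} - d{\left(-83,w \right)} = - \frac{86}{\left(-3 - 94\right) 112} - \left(\frac{89}{2} - -312\right) = - \frac{86}{\left(-97\right) 112} - \left(\frac{89}{2} + 312\right) = - \frac{86}{-10864} - \frac{713}{2} = \left(-86\right) \left(- \frac{1}{10864}\right) - \frac{713}{2} = \frac{43}{5432} - \frac{713}{2} = - \frac{1936465}{5432}$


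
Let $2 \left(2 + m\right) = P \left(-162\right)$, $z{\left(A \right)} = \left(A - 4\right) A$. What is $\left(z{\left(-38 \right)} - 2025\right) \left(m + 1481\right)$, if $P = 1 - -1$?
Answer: $-564993$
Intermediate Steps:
$P = 2$ ($P = 1 + 1 = 2$)
$z{\left(A \right)} = A \left(-4 + A\right)$ ($z{\left(A \right)} = \left(-4 + A\right) A = A \left(-4 + A\right)$)
$m = -164$ ($m = -2 + \frac{2 \left(-162\right)}{2} = -2 + \frac{1}{2} \left(-324\right) = -2 - 162 = -164$)
$\left(z{\left(-38 \right)} - 2025\right) \left(m + 1481\right) = \left(- 38 \left(-4 - 38\right) - 2025\right) \left(-164 + 1481\right) = \left(\left(-38\right) \left(-42\right) - 2025\right) 1317 = \left(1596 - 2025\right) 1317 = \left(-429\right) 1317 = -564993$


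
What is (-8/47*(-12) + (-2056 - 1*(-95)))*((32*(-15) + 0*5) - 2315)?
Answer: 257338445/47 ≈ 5.4753e+6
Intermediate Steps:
(-8/47*(-12) + (-2056 - 1*(-95)))*((32*(-15) + 0*5) - 2315) = (-8*1/47*(-12) + (-2056 + 95))*((-480 + 0) - 2315) = (-8/47*(-12) - 1961)*(-480 - 2315) = (96/47 - 1961)*(-2795) = -92071/47*(-2795) = 257338445/47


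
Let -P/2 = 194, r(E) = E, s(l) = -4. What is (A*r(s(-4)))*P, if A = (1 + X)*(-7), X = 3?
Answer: -43456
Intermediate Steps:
A = -28 (A = (1 + 3)*(-7) = 4*(-7) = -28)
P = -388 (P = -2*194 = -388)
(A*r(s(-4)))*P = -28*(-4)*(-388) = 112*(-388) = -43456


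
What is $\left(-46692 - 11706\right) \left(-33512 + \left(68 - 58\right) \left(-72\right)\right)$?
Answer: $1999080336$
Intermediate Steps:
$\left(-46692 - 11706\right) \left(-33512 + \left(68 - 58\right) \left(-72\right)\right) = - 58398 \left(-33512 + 10 \left(-72\right)\right) = - 58398 \left(-33512 - 720\right) = \left(-58398\right) \left(-34232\right) = 1999080336$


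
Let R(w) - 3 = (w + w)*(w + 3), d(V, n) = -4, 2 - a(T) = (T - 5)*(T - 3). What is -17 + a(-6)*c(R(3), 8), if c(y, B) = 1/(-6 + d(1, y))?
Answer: -73/10 ≈ -7.3000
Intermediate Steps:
a(T) = 2 - (-5 + T)*(-3 + T) (a(T) = 2 - (T - 5)*(T - 3) = 2 - (-5 + T)*(-3 + T))
R(w) = 3 + 2*w*(3 + w) (R(w) = 3 + (w + w)*(w + 3) = 3 + (2*w)*(3 + w) = 3 + 2*w*(3 + w))
c(y, B) = -1/10 (c(y, B) = 1/(-6 - 4) = 1/(-10) = -1/10)
-17 + a(-6)*c(R(3), 8) = -17 + (-13 - 1*(-6)**2 + 8*(-6))*(-1/10) = -17 + (-13 - 1*36 - 48)*(-1/10) = -17 + (-13 - 36 - 48)*(-1/10) = -17 - 97*(-1/10) = -17 + 97/10 = -73/10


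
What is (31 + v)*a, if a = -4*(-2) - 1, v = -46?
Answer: -105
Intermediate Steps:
a = 7 (a = 8 - 1 = 7)
(31 + v)*a = (31 - 46)*7 = -15*7 = -105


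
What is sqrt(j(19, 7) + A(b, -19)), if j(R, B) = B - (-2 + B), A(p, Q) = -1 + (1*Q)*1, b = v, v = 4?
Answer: 3*I*sqrt(2) ≈ 4.2426*I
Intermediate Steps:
b = 4
A(p, Q) = -1 + Q (A(p, Q) = -1 + Q*1 = -1 + Q)
j(R, B) = 2 (j(R, B) = B + (2 - B) = 2)
sqrt(j(19, 7) + A(b, -19)) = sqrt(2 + (-1 - 19)) = sqrt(2 - 20) = sqrt(-18) = 3*I*sqrt(2)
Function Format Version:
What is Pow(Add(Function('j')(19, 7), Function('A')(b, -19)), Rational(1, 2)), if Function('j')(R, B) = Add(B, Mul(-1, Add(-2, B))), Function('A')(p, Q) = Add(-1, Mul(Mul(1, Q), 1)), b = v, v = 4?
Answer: Mul(3, I, Pow(2, Rational(1, 2))) ≈ Mul(4.2426, I)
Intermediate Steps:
b = 4
Function('A')(p, Q) = Add(-1, Q) (Function('A')(p, Q) = Add(-1, Mul(Q, 1)) = Add(-1, Q))
Function('j')(R, B) = 2 (Function('j')(R, B) = Add(B, Add(2, Mul(-1, B))) = 2)
Pow(Add(Function('j')(19, 7), Function('A')(b, -19)), Rational(1, 2)) = Pow(Add(2, Add(-1, -19)), Rational(1, 2)) = Pow(Add(2, -20), Rational(1, 2)) = Pow(-18, Rational(1, 2)) = Mul(3, I, Pow(2, Rational(1, 2)))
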